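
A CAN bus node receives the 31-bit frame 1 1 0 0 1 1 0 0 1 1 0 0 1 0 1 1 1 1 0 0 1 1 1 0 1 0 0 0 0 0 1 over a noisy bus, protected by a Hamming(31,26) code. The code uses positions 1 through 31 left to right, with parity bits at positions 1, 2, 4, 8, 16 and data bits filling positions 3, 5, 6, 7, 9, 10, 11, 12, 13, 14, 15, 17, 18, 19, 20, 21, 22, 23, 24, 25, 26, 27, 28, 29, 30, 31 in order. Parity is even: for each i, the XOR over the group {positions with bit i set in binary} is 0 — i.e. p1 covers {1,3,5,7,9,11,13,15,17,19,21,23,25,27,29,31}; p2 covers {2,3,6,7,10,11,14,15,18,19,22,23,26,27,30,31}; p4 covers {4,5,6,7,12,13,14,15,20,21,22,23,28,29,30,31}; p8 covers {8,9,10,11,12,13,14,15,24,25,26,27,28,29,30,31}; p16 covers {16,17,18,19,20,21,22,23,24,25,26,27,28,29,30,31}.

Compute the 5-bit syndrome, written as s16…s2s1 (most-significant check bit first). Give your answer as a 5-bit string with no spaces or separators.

00000

s1 (pos 1,3,5,7,9,11,13,15,17,19,21,23,25,27,29,31): 1⊕0⊕1⊕0⊕1⊕0⊕1⊕1⊕1⊕0⊕1⊕1⊕1⊕0⊕0⊕1 = 0
s2 (pos 2,3,6,7,10,11,14,15,18,19,22,23,26,27,30,31): 1⊕0⊕1⊕0⊕1⊕0⊕0⊕1⊕1⊕0⊕1⊕1⊕0⊕0⊕0⊕1 = 0
s4 (pos 4,5,6,7,12,13,14,15,20,21,22,23,28,29,30,31): 0⊕1⊕1⊕0⊕0⊕1⊕0⊕1⊕0⊕1⊕1⊕1⊕0⊕0⊕0⊕1 = 0
s8 (pos 8,9,10,11,12,13,14,15,24,25,26,27,28,29,30,31): 0⊕1⊕1⊕0⊕0⊕1⊕0⊕1⊕0⊕1⊕0⊕0⊕0⊕0⊕0⊕1 = 0
s16 (pos 16,17,18,19,20,21,22,23,24,25,26,27,28,29,30,31): 1⊕1⊕1⊕0⊕0⊕1⊕1⊕1⊕0⊕1⊕0⊕0⊕0⊕0⊕0⊕1 = 0
Syndrome s16…s1 = 00000 → no error.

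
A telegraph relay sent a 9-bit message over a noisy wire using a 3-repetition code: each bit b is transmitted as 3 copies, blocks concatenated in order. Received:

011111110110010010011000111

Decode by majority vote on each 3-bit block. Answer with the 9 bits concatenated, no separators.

111100101

Block 1 (011): 2 ones → 1
Block 2 (111): 3 ones → 1
Block 3 (110): 2 ones → 1
Block 4 (110): 2 ones → 1
Block 5 (010): 1 one → 0
Block 6 (010): 1 one → 0
Block 7 (011): 2 ones → 1
Block 8 (000): 0 ones → 0
Block 9 (111): 3 ones → 1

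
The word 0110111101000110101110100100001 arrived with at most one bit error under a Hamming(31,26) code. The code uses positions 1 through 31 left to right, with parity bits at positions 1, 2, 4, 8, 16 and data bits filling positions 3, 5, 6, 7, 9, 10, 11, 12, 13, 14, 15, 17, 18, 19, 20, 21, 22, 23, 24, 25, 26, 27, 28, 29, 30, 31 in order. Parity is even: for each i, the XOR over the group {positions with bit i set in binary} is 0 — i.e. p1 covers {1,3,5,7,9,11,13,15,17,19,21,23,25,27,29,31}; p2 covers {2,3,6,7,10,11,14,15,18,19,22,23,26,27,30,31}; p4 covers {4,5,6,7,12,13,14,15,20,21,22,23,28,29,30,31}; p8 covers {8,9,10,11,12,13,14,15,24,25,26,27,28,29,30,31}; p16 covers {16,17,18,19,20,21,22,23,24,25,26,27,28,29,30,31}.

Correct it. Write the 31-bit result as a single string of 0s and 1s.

s1 (pos 1,3,5,7,9,11,13,15,17,19,21,23,25,27,29,31): 0⊕1⊕1⊕1⊕0⊕0⊕0⊕1⊕1⊕1⊕1⊕1⊕0⊕0⊕0⊕1 = 1
s2 (pos 2,3,6,7,10,11,14,15,18,19,22,23,26,27,30,31): 1⊕1⊕1⊕1⊕1⊕0⊕1⊕1⊕0⊕1⊕0⊕1⊕1⊕0⊕0⊕1 = 1
s4 (pos 4,5,6,7,12,13,14,15,20,21,22,23,28,29,30,31): 0⊕1⊕1⊕1⊕0⊕0⊕1⊕1⊕1⊕1⊕0⊕1⊕0⊕0⊕0⊕1 = 1
s8 (pos 8,9,10,11,12,13,14,15,24,25,26,27,28,29,30,31): 1⊕0⊕1⊕0⊕0⊕0⊕1⊕1⊕0⊕0⊕1⊕0⊕0⊕0⊕0⊕1 = 0
s16 (pos 16,17,18,19,20,21,22,23,24,25,26,27,28,29,30,31): 0⊕1⊕0⊕1⊕1⊕1⊕0⊕1⊕0⊕0⊕1⊕0⊕0⊕0⊕0⊕1 = 1
Syndrome s16…s1 = 10111 → error at position 23.
Flip position 23: 0110111101000110101110100100001 → 0110111101000110101110000100001

0110111101000110101110000100001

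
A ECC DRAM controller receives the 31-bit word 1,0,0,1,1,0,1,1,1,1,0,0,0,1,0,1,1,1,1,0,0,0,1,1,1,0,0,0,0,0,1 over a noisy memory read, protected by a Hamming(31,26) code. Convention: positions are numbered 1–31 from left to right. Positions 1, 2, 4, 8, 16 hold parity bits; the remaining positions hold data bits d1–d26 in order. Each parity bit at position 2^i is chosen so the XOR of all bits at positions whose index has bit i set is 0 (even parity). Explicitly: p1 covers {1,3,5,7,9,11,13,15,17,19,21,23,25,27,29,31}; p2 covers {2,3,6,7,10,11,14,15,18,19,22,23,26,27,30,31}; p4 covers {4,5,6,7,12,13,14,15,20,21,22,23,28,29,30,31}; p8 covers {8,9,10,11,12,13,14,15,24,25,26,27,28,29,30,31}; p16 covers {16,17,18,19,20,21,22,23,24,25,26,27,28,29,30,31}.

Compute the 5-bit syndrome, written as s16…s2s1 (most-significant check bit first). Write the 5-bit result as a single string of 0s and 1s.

s1 (pos 1,3,5,7,9,11,13,15,17,19,21,23,25,27,29,31): 1⊕0⊕1⊕1⊕1⊕0⊕0⊕0⊕1⊕1⊕0⊕1⊕1⊕0⊕0⊕1 = 1
s2 (pos 2,3,6,7,10,11,14,15,18,19,22,23,26,27,30,31): 0⊕0⊕0⊕1⊕1⊕0⊕1⊕0⊕1⊕1⊕0⊕1⊕0⊕0⊕0⊕1 = 1
s4 (pos 4,5,6,7,12,13,14,15,20,21,22,23,28,29,30,31): 1⊕1⊕0⊕1⊕0⊕0⊕1⊕0⊕0⊕0⊕0⊕1⊕0⊕0⊕0⊕1 = 0
s8 (pos 8,9,10,11,12,13,14,15,24,25,26,27,28,29,30,31): 1⊕1⊕1⊕0⊕0⊕0⊕1⊕0⊕1⊕1⊕0⊕0⊕0⊕0⊕0⊕1 = 1
s16 (pos 16,17,18,19,20,21,22,23,24,25,26,27,28,29,30,31): 1⊕1⊕1⊕1⊕0⊕0⊕0⊕1⊕1⊕1⊕0⊕0⊕0⊕0⊕0⊕1 = 0
Syndrome s16…s1 = 01011 → error at position 11.

01011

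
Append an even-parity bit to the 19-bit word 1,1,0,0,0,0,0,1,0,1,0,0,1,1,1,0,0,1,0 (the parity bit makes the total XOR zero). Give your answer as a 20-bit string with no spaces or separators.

XOR of the 19 data bits: 1⊕1⊕0⊕0⊕0⊕0⊕0⊕1⊕0⊕1⊕0⊕0⊕1⊕1⊕1⊕0⊕0⊕1⊕0 = 0
Parity bit = 0 (so all 20 bits XOR to 0).

11000001010011100100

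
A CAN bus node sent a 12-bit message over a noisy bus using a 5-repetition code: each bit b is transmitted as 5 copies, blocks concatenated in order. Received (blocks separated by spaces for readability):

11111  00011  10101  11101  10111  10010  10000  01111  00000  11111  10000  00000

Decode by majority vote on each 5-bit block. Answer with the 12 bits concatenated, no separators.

101110010100

Block 1 (11111): 5 ones → 1
Block 2 (00011): 2 ones → 0
Block 3 (10101): 3 ones → 1
Block 4 (11101): 4 ones → 1
Block 5 (10111): 4 ones → 1
Block 6 (10010): 2 ones → 0
Block 7 (10000): 1 one → 0
Block 8 (01111): 4 ones → 1
Block 9 (00000): 0 ones → 0
Block 10 (11111): 5 ones → 1
Block 11 (10000): 1 one → 0
Block 12 (00000): 0 ones → 0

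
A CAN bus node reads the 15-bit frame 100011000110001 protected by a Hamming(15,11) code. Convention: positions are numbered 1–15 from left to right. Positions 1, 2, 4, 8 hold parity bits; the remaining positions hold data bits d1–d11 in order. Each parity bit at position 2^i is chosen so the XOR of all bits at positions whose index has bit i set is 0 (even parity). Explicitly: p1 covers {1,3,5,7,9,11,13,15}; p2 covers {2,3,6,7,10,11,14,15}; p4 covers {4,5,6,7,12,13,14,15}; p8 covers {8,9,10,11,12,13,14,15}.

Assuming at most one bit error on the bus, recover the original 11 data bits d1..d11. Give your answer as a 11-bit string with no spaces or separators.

s1 (pos 1,3,5,7,9,11,13,15): 1⊕0⊕1⊕0⊕0⊕1⊕0⊕1 = 0
s2 (pos 2,3,6,7,10,11,14,15): 0⊕0⊕1⊕0⊕1⊕1⊕0⊕1 = 0
s4 (pos 4,5,6,7,12,13,14,15): 0⊕1⊕1⊕0⊕0⊕0⊕0⊕1 = 1
s8 (pos 8,9,10,11,12,13,14,15): 0⊕0⊕1⊕1⊕0⊕0⊕0⊕1 = 1
Syndrome s8…s1 = 1100 → error at position 12.
Flip position 12: 100011000110001 → 100011000111001
Read data bits from positions 3,5,6,7,9,10,11,12,13,14,15: 01100111001

01100111001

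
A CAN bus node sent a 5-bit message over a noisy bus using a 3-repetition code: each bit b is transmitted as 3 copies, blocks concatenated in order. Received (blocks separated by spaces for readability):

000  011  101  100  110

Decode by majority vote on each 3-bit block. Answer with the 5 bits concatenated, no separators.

Block 1 (000): 0 ones → 0
Block 2 (011): 2 ones → 1
Block 3 (101): 2 ones → 1
Block 4 (100): 1 one → 0
Block 5 (110): 2 ones → 1

01101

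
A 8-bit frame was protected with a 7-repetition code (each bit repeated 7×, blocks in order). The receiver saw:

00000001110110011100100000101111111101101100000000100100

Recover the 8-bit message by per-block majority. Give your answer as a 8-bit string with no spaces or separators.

Block 1 (0000000): 0 ones → 0
Block 2 (1110110): 5 ones → 1
Block 3 (0111001): 4 ones → 1
Block 4 (0000010): 1 one → 0
Block 5 (1111111): 7 ones → 1
Block 6 (1011011): 5 ones → 1
Block 7 (0000000): 0 ones → 0
Block 8 (0100100): 2 ones → 0

01101100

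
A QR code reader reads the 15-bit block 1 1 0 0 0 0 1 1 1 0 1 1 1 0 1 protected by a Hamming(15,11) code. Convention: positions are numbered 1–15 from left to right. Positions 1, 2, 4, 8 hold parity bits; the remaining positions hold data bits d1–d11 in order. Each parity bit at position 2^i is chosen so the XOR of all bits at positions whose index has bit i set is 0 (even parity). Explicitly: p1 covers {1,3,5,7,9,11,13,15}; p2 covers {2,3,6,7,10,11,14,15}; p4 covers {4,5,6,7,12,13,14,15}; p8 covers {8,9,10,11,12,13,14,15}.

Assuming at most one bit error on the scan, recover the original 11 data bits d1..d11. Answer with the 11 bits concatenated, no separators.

00011011101

s1 (pos 1,3,5,7,9,11,13,15): 1⊕0⊕0⊕1⊕1⊕1⊕1⊕1 = 0
s2 (pos 2,3,6,7,10,11,14,15): 1⊕0⊕0⊕1⊕0⊕1⊕0⊕1 = 0
s4 (pos 4,5,6,7,12,13,14,15): 0⊕0⊕0⊕1⊕1⊕1⊕0⊕1 = 0
s8 (pos 8,9,10,11,12,13,14,15): 1⊕1⊕0⊕1⊕1⊕1⊕0⊕1 = 0
Syndrome s8…s1 = 0000 → no error.
Read data bits from positions 3,5,6,7,9,10,11,12,13,14,15: 00011011101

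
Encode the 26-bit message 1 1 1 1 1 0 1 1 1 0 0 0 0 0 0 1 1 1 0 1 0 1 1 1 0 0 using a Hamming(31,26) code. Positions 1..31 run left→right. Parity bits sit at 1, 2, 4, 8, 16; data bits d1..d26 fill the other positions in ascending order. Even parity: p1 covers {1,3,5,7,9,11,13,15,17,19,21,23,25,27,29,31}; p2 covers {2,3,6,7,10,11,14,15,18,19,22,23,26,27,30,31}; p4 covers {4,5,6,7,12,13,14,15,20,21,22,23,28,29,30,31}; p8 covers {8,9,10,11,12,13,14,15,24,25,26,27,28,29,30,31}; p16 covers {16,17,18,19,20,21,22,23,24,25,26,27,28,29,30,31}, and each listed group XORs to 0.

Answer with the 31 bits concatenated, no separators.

Place data at non-parity positions: p1 p2 1 p4 1 1 1 p8 1 0 1 1 1 0 0 p16 0 0 0 0 1 1 1 0 1 0 1 1 1 0 0
p1 (pos 1,3,5,7,9,11,13,15,17,19,21,23,25,27,29,31): XOR of data positions = 1⊕1⊕1⊕1⊕1⊕1⊕0⊕0⊕0⊕1⊕1⊕1⊕1⊕1⊕0 = 1
p2 (pos 2,3,6,7,10,11,14,15,18,19,22,23,26,27,30,31): XOR of data positions = 1⊕1⊕1⊕0⊕1⊕0⊕0⊕0⊕0⊕1⊕1⊕0⊕1⊕0⊕0 = 1
p4 (pos 4,5,6,7,12,13,14,15,20,21,22,23,28,29,30,31): XOR of data positions = 1⊕1⊕1⊕1⊕1⊕0⊕0⊕0⊕1⊕1⊕1⊕1⊕1⊕0⊕0 = 0
p8 (pos 8,9,10,11,12,13,14,15,24,25,26,27,28,29,30,31): XOR of data positions = 1⊕0⊕1⊕1⊕1⊕0⊕0⊕0⊕1⊕0⊕1⊕1⊕1⊕0⊕0 = 0
p16 (pos 16,17,18,19,20,21,22,23,24,25,26,27,28,29,30,31): XOR of data positions = 0⊕0⊕0⊕0⊕1⊕1⊕1⊕0⊕1⊕0⊕1⊕1⊕1⊕0⊕0 = 1
Codeword: 1110111010111001000011101011100

1110111010111001000011101011100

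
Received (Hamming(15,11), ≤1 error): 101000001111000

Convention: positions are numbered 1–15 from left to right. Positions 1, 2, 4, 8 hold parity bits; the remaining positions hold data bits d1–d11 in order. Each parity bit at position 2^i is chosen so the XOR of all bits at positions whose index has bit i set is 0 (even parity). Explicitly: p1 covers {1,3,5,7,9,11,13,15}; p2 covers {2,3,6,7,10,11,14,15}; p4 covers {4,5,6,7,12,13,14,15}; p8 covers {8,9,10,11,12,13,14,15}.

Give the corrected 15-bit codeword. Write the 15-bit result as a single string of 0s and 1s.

101001001111000

s1 (pos 1,3,5,7,9,11,13,15): 1⊕1⊕0⊕0⊕1⊕1⊕0⊕0 = 0
s2 (pos 2,3,6,7,10,11,14,15): 0⊕1⊕0⊕0⊕1⊕1⊕0⊕0 = 1
s4 (pos 4,5,6,7,12,13,14,15): 0⊕0⊕0⊕0⊕1⊕0⊕0⊕0 = 1
s8 (pos 8,9,10,11,12,13,14,15): 0⊕1⊕1⊕1⊕1⊕0⊕0⊕0 = 0
Syndrome s8…s1 = 0110 → error at position 6.
Flip position 6: 101000001111000 → 101001001111000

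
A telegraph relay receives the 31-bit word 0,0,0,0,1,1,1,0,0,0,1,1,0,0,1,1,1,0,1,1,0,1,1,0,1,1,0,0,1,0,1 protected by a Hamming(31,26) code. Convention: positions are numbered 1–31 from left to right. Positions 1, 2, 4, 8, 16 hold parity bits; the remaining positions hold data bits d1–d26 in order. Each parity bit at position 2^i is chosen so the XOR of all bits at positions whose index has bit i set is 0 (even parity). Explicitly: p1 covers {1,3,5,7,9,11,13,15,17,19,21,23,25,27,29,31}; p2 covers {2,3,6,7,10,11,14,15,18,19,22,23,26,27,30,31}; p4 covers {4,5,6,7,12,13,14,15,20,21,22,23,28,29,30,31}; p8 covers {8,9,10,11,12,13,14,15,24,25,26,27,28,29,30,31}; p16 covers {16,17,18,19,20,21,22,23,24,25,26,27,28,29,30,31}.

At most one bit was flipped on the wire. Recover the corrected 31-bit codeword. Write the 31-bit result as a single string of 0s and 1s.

s1 (pos 1,3,5,7,9,11,13,15,17,19,21,23,25,27,29,31): 0⊕0⊕1⊕1⊕0⊕1⊕0⊕1⊕1⊕1⊕0⊕1⊕1⊕0⊕1⊕1 = 0
s2 (pos 2,3,6,7,10,11,14,15,18,19,22,23,26,27,30,31): 0⊕0⊕1⊕1⊕0⊕1⊕0⊕1⊕0⊕1⊕1⊕1⊕1⊕0⊕0⊕1 = 1
s4 (pos 4,5,6,7,12,13,14,15,20,21,22,23,28,29,30,31): 0⊕1⊕1⊕1⊕1⊕0⊕0⊕1⊕1⊕0⊕1⊕1⊕0⊕1⊕0⊕1 = 0
s8 (pos 8,9,10,11,12,13,14,15,24,25,26,27,28,29,30,31): 0⊕0⊕0⊕1⊕1⊕0⊕0⊕1⊕0⊕1⊕1⊕0⊕0⊕1⊕0⊕1 = 1
s16 (pos 16,17,18,19,20,21,22,23,24,25,26,27,28,29,30,31): 1⊕1⊕0⊕1⊕1⊕0⊕1⊕1⊕0⊕1⊕1⊕0⊕0⊕1⊕0⊕1 = 0
Syndrome s16…s1 = 01010 → error at position 10.
Flip position 10: 0000111000110011101101101100101 → 0000111001110011101101101100101

0000111001110011101101101100101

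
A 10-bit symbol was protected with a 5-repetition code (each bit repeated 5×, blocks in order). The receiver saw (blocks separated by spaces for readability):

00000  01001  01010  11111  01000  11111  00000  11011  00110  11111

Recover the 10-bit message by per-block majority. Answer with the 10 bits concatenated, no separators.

Block 1 (00000): 0 ones → 0
Block 2 (01001): 2 ones → 0
Block 3 (01010): 2 ones → 0
Block 4 (11111): 5 ones → 1
Block 5 (01000): 1 one → 0
Block 6 (11111): 5 ones → 1
Block 7 (00000): 0 ones → 0
Block 8 (11011): 4 ones → 1
Block 9 (00110): 2 ones → 0
Block 10 (11111): 5 ones → 1

0001010101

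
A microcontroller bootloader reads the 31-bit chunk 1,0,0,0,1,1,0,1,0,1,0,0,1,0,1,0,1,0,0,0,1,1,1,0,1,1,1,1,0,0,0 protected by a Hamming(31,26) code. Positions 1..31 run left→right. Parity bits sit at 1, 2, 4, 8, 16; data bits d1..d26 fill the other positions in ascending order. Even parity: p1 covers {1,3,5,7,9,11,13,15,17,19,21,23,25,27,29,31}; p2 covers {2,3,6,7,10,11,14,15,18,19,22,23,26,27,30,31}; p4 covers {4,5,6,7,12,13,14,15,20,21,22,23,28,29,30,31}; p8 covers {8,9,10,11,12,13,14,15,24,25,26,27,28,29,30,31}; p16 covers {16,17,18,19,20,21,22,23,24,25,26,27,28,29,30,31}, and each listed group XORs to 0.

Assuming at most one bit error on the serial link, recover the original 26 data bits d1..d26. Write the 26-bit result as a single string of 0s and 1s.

11100100101100011101111000

s1 (pos 1,3,5,7,9,11,13,15,17,19,21,23,25,27,29,31): 1⊕0⊕1⊕0⊕0⊕0⊕1⊕1⊕1⊕0⊕1⊕1⊕1⊕1⊕0⊕0 = 1
s2 (pos 2,3,6,7,10,11,14,15,18,19,22,23,26,27,30,31): 0⊕0⊕1⊕0⊕1⊕0⊕0⊕1⊕0⊕0⊕1⊕1⊕1⊕1⊕0⊕0 = 1
s4 (pos 4,5,6,7,12,13,14,15,20,21,22,23,28,29,30,31): 0⊕1⊕1⊕0⊕0⊕1⊕0⊕1⊕0⊕1⊕1⊕1⊕1⊕0⊕0⊕0 = 0
s8 (pos 8,9,10,11,12,13,14,15,24,25,26,27,28,29,30,31): 1⊕0⊕1⊕0⊕0⊕1⊕0⊕1⊕0⊕1⊕1⊕1⊕1⊕0⊕0⊕0 = 0
s16 (pos 16,17,18,19,20,21,22,23,24,25,26,27,28,29,30,31): 0⊕1⊕0⊕0⊕0⊕1⊕1⊕1⊕0⊕1⊕1⊕1⊕1⊕0⊕0⊕0 = 0
Syndrome s16…s1 = 00011 → error at position 3.
Flip position 3: 1000110101001010100011101111000 → 1010110101001010100011101111000
Read data bits from positions 3,5,6,7,9,10,11,12,13,14,15,17,18,19,20,21,22,23,24,25,26,27,28,29,30,31: 11100100101100011101111000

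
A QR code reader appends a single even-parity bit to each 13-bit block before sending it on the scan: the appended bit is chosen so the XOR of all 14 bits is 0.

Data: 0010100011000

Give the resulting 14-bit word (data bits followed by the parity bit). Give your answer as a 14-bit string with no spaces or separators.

00101000110000

XOR of the 13 data bits: 0⊕0⊕1⊕0⊕1⊕0⊕0⊕0⊕1⊕1⊕0⊕0⊕0 = 0
Parity bit = 0 (so all 14 bits XOR to 0).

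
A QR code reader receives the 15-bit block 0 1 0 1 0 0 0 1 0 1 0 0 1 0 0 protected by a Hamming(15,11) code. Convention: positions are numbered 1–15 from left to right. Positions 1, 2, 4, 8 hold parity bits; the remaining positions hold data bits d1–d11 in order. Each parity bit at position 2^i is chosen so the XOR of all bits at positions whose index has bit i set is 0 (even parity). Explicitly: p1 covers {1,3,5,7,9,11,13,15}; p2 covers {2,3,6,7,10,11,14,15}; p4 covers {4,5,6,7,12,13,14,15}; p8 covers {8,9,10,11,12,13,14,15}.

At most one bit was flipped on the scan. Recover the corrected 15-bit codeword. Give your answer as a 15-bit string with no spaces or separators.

s1 (pos 1,3,5,7,9,11,13,15): 0⊕0⊕0⊕0⊕0⊕0⊕1⊕0 = 1
s2 (pos 2,3,6,7,10,11,14,15): 1⊕0⊕0⊕0⊕1⊕0⊕0⊕0 = 0
s4 (pos 4,5,6,7,12,13,14,15): 1⊕0⊕0⊕0⊕0⊕1⊕0⊕0 = 0
s8 (pos 8,9,10,11,12,13,14,15): 1⊕0⊕1⊕0⊕0⊕1⊕0⊕0 = 1
Syndrome s8…s1 = 1001 → error at position 9.
Flip position 9: 010100010100100 → 010100011100100

010100011100100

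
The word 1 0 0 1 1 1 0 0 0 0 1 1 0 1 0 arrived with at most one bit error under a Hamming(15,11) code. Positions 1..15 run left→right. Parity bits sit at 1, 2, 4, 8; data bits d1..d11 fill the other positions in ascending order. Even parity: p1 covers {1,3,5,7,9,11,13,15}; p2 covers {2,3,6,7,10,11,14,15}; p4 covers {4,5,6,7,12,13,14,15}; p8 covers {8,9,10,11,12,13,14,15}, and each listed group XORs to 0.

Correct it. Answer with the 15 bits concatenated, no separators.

100111000011011

s1 (pos 1,3,5,7,9,11,13,15): 1⊕0⊕1⊕0⊕0⊕1⊕0⊕0 = 1
s2 (pos 2,3,6,7,10,11,14,15): 0⊕0⊕1⊕0⊕0⊕1⊕1⊕0 = 1
s4 (pos 4,5,6,7,12,13,14,15): 1⊕1⊕1⊕0⊕1⊕0⊕1⊕0 = 1
s8 (pos 8,9,10,11,12,13,14,15): 0⊕0⊕0⊕1⊕1⊕0⊕1⊕0 = 1
Syndrome s8…s1 = 1111 → error at position 15.
Flip position 15: 100111000011010 → 100111000011011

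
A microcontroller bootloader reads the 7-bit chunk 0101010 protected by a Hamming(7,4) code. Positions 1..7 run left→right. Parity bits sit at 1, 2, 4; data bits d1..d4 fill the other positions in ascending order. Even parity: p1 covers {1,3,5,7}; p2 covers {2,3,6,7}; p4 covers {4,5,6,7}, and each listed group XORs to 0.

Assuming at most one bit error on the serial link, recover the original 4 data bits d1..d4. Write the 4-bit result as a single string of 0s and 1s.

0010

s1 (pos 1,3,5,7): 0⊕0⊕0⊕0 = 0
s2 (pos 2,3,6,7): 1⊕0⊕1⊕0 = 0
s4 (pos 4,5,6,7): 1⊕0⊕1⊕0 = 0
Syndrome s4…s1 = 000 → no error.
Read data bits from positions 3,5,6,7: 0010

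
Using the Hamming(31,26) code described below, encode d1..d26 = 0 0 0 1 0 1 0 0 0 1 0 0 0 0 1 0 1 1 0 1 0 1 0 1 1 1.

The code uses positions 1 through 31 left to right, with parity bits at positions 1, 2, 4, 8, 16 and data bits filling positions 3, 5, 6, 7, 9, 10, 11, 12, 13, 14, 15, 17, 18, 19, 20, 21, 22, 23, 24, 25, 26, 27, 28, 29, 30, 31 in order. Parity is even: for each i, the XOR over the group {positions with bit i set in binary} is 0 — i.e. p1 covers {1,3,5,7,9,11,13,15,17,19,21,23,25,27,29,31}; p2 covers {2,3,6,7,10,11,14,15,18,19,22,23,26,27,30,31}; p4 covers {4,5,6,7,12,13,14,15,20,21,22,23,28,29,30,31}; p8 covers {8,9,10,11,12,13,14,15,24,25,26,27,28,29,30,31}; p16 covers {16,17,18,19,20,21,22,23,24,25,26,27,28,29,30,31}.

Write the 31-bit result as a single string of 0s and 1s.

0000001101000100000101101010111

Place data at non-parity positions: p1 p2 0 p4 0 0 1 p8 0 1 0 0 0 1 0 p16 0 0 0 1 0 1 1 0 1 0 1 0 1 1 1
p1 (pos 1,3,5,7,9,11,13,15,17,19,21,23,25,27,29,31): XOR of data positions = 0⊕0⊕1⊕0⊕0⊕0⊕0⊕0⊕0⊕0⊕1⊕1⊕1⊕1⊕1 = 0
p2 (pos 2,3,6,7,10,11,14,15,18,19,22,23,26,27,30,31): XOR of data positions = 0⊕0⊕1⊕1⊕0⊕1⊕0⊕0⊕0⊕1⊕1⊕0⊕1⊕1⊕1 = 0
p4 (pos 4,5,6,7,12,13,14,15,20,21,22,23,28,29,30,31): XOR of data positions = 0⊕0⊕1⊕0⊕0⊕1⊕0⊕1⊕0⊕1⊕1⊕0⊕1⊕1⊕1 = 0
p8 (pos 8,9,10,11,12,13,14,15,24,25,26,27,28,29,30,31): XOR of data positions = 0⊕1⊕0⊕0⊕0⊕1⊕0⊕0⊕1⊕0⊕1⊕0⊕1⊕1⊕1 = 1
p16 (pos 16,17,18,19,20,21,22,23,24,25,26,27,28,29,30,31): XOR of data positions = 0⊕0⊕0⊕1⊕0⊕1⊕1⊕0⊕1⊕0⊕1⊕0⊕1⊕1⊕1 = 0
Codeword: 0000001101000100000101101010111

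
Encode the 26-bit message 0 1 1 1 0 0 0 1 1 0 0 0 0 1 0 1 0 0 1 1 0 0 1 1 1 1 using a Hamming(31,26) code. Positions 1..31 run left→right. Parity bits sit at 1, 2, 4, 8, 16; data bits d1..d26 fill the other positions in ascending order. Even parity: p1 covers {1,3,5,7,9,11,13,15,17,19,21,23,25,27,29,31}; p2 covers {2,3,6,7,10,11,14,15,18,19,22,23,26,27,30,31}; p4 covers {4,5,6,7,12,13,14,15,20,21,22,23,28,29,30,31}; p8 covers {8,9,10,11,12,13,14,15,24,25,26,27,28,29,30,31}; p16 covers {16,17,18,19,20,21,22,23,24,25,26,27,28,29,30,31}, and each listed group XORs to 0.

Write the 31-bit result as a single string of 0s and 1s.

Place data at non-parity positions: p1 p2 0 p4 1 1 1 p8 0 0 0 1 1 0 0 p16 0 0 1 0 1 0 0 1 1 0 0 1 1 1 1
p1 (pos 1,3,5,7,9,11,13,15,17,19,21,23,25,27,29,31): XOR of data positions = 0⊕1⊕1⊕0⊕0⊕1⊕0⊕0⊕1⊕1⊕0⊕1⊕0⊕1⊕1 = 0
p2 (pos 2,3,6,7,10,11,14,15,18,19,22,23,26,27,30,31): XOR of data positions = 0⊕1⊕1⊕0⊕0⊕0⊕0⊕0⊕1⊕0⊕0⊕0⊕0⊕1⊕1 = 1
p4 (pos 4,5,6,7,12,13,14,15,20,21,22,23,28,29,30,31): XOR of data positions = 1⊕1⊕1⊕1⊕1⊕0⊕0⊕0⊕1⊕0⊕0⊕1⊕1⊕1⊕1 = 0
p8 (pos 8,9,10,11,12,13,14,15,24,25,26,27,28,29,30,31): XOR of data positions = 0⊕0⊕0⊕1⊕1⊕0⊕0⊕1⊕1⊕0⊕0⊕1⊕1⊕1⊕1 = 0
p16 (pos 16,17,18,19,20,21,22,23,24,25,26,27,28,29,30,31): XOR of data positions = 0⊕0⊕1⊕0⊕1⊕0⊕0⊕1⊕1⊕0⊕0⊕1⊕1⊕1⊕1 = 0
Codeword: 0100111000011000001010011001111

0100111000011000001010011001111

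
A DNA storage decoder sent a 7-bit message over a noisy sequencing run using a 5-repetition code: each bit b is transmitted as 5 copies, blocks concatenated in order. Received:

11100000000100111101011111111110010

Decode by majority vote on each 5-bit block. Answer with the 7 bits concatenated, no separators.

Block 1 (11100): 3 ones → 1
Block 2 (00000): 0 ones → 0
Block 3 (01001): 2 ones → 0
Block 4 (11101): 4 ones → 1
Block 5 (01111): 4 ones → 1
Block 6 (11111): 5 ones → 1
Block 7 (10010): 2 ones → 0

1001110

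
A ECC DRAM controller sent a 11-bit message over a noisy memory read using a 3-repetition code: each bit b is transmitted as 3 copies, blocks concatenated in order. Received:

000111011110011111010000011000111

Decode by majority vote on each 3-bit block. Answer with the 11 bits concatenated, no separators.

01111100101

Block 1 (000): 0 ones → 0
Block 2 (111): 3 ones → 1
Block 3 (011): 2 ones → 1
Block 4 (110): 2 ones → 1
Block 5 (011): 2 ones → 1
Block 6 (111): 3 ones → 1
Block 7 (010): 1 one → 0
Block 8 (000): 0 ones → 0
Block 9 (011): 2 ones → 1
Block 10 (000): 0 ones → 0
Block 11 (111): 3 ones → 1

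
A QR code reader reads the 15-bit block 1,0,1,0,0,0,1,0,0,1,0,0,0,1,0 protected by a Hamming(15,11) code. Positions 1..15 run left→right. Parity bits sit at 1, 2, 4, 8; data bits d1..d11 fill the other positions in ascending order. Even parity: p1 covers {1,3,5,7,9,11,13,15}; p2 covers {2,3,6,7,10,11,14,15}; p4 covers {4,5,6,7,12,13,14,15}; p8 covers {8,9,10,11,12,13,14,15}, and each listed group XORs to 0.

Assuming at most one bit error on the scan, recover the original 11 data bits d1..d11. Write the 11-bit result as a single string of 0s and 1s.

s1 (pos 1,3,5,7,9,11,13,15): 1⊕1⊕0⊕1⊕0⊕0⊕0⊕0 = 1
s2 (pos 2,3,6,7,10,11,14,15): 0⊕1⊕0⊕1⊕1⊕0⊕1⊕0 = 0
s4 (pos 4,5,6,7,12,13,14,15): 0⊕0⊕0⊕1⊕0⊕0⊕1⊕0 = 0
s8 (pos 8,9,10,11,12,13,14,15): 0⊕0⊕1⊕0⊕0⊕0⊕1⊕0 = 0
Syndrome s8…s1 = 0001 → error at position 1.
Flip position 1: 101000100100010 → 001000100100010
Read data bits from positions 3,5,6,7,9,10,11,12,13,14,15: 10010100010

10010100010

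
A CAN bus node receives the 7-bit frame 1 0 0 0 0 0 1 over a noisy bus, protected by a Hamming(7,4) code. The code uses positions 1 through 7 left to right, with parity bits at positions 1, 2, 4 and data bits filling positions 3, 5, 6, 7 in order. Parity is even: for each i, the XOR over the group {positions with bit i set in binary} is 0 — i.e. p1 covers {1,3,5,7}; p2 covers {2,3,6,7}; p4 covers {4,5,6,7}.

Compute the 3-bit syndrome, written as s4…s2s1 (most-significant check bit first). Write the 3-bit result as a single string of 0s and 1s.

s1 (pos 1,3,5,7): 1⊕0⊕0⊕1 = 0
s2 (pos 2,3,6,7): 0⊕0⊕0⊕1 = 1
s4 (pos 4,5,6,7): 0⊕0⊕0⊕1 = 1
Syndrome s4…s1 = 110 → error at position 6.

110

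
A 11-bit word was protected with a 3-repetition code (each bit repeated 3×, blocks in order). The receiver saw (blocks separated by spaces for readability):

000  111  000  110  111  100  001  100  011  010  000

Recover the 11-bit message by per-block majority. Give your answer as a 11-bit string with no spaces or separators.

Block 1 (000): 0 ones → 0
Block 2 (111): 3 ones → 1
Block 3 (000): 0 ones → 0
Block 4 (110): 2 ones → 1
Block 5 (111): 3 ones → 1
Block 6 (100): 1 one → 0
Block 7 (001): 1 one → 0
Block 8 (100): 1 one → 0
Block 9 (011): 2 ones → 1
Block 10 (010): 1 one → 0
Block 11 (000): 0 ones → 0

01011000100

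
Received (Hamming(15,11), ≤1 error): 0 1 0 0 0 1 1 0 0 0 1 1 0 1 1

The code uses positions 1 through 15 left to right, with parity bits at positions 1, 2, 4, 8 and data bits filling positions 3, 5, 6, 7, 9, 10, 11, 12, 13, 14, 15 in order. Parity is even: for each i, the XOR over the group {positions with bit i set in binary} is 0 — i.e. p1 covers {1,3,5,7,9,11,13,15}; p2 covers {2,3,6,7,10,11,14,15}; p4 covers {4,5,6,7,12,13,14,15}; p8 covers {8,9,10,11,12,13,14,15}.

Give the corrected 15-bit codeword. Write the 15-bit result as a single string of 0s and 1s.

s1 (pos 1,3,5,7,9,11,13,15): 0⊕0⊕0⊕1⊕0⊕1⊕0⊕1 = 1
s2 (pos 2,3,6,7,10,11,14,15): 1⊕0⊕1⊕1⊕0⊕1⊕1⊕1 = 0
s4 (pos 4,5,6,7,12,13,14,15): 0⊕0⊕1⊕1⊕1⊕0⊕1⊕1 = 1
s8 (pos 8,9,10,11,12,13,14,15): 0⊕0⊕0⊕1⊕1⊕0⊕1⊕1 = 0
Syndrome s8…s1 = 0101 → error at position 5.
Flip position 5: 010001100011011 → 010011100011011

010011100011011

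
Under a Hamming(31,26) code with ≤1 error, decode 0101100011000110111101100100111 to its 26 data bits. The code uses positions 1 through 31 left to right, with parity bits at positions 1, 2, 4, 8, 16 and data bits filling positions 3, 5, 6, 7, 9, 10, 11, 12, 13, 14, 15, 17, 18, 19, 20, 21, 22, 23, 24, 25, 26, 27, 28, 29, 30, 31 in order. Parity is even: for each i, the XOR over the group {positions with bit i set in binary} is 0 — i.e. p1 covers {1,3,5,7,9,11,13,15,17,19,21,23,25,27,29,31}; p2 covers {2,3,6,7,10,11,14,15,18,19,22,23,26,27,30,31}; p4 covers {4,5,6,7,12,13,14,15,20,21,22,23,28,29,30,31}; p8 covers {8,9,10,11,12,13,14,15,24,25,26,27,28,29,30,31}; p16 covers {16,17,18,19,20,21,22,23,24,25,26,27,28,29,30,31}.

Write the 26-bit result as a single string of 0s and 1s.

s1 (pos 1,3,5,7,9,11,13,15,17,19,21,23,25,27,29,31): 0⊕0⊕1⊕0⊕1⊕0⊕0⊕1⊕1⊕1⊕0⊕1⊕0⊕0⊕1⊕1 = 0
s2 (pos 2,3,6,7,10,11,14,15,18,19,22,23,26,27,30,31): 1⊕0⊕0⊕0⊕1⊕0⊕1⊕1⊕1⊕1⊕1⊕1⊕1⊕0⊕1⊕1 = 1
s4 (pos 4,5,6,7,12,13,14,15,20,21,22,23,28,29,30,31): 1⊕1⊕0⊕0⊕0⊕0⊕1⊕1⊕1⊕0⊕1⊕1⊕0⊕1⊕1⊕1 = 0
s8 (pos 8,9,10,11,12,13,14,15,24,25,26,27,28,29,30,31): 0⊕1⊕1⊕0⊕0⊕0⊕1⊕1⊕0⊕0⊕1⊕0⊕0⊕1⊕1⊕1 = 0
s16 (pos 16,17,18,19,20,21,22,23,24,25,26,27,28,29,30,31): 0⊕1⊕1⊕1⊕1⊕0⊕1⊕1⊕0⊕0⊕1⊕0⊕0⊕1⊕1⊕1 = 0
Syndrome s16…s1 = 00010 → error at position 2.
Flip position 2: 0101100011000110111101100100111 → 0001100011000110111101100100111
Read data bits from positions 3,5,6,7,9,10,11,12,13,14,15,17,18,19,20,21,22,23,24,25,26,27,28,29,30,31: 01001100011111101100100111

01001100011111101100100111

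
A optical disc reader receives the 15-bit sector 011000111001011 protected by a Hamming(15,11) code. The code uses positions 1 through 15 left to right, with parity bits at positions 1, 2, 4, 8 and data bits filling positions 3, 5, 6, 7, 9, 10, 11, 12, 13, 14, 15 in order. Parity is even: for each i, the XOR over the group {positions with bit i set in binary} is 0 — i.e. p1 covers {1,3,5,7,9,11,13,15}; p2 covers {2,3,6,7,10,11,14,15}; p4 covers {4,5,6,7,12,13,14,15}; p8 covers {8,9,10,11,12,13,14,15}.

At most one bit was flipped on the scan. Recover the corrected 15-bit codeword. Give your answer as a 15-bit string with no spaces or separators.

s1 (pos 1,3,5,7,9,11,13,15): 0⊕1⊕0⊕1⊕1⊕0⊕0⊕1 = 0
s2 (pos 2,3,6,7,10,11,14,15): 1⊕1⊕0⊕1⊕0⊕0⊕1⊕1 = 1
s4 (pos 4,5,6,7,12,13,14,15): 0⊕0⊕0⊕1⊕1⊕0⊕1⊕1 = 0
s8 (pos 8,9,10,11,12,13,14,15): 1⊕1⊕0⊕0⊕1⊕0⊕1⊕1 = 1
Syndrome s8…s1 = 1010 → error at position 10.
Flip position 10: 011000111001011 → 011000111101011

011000111101011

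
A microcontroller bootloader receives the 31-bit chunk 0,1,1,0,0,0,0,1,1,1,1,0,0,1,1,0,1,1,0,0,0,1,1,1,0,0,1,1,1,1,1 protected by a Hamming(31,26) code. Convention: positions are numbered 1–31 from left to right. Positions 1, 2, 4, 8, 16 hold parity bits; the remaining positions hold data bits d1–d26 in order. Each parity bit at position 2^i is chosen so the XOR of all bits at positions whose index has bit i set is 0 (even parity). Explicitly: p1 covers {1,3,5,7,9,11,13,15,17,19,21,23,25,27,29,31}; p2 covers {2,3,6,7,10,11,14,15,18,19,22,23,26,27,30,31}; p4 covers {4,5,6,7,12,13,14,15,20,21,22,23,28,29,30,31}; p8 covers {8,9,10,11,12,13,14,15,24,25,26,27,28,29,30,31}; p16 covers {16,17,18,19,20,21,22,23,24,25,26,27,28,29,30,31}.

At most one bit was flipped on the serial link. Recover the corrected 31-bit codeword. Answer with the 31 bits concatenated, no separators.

1110000111100110110001110011111

s1 (pos 1,3,5,7,9,11,13,15,17,19,21,23,25,27,29,31): 0⊕1⊕0⊕0⊕1⊕1⊕0⊕1⊕1⊕0⊕0⊕1⊕0⊕1⊕1⊕1 = 1
s2 (pos 2,3,6,7,10,11,14,15,18,19,22,23,26,27,30,31): 1⊕1⊕0⊕0⊕1⊕1⊕1⊕1⊕1⊕0⊕1⊕1⊕0⊕1⊕1⊕1 = 0
s4 (pos 4,5,6,7,12,13,14,15,20,21,22,23,28,29,30,31): 0⊕0⊕0⊕0⊕0⊕0⊕1⊕1⊕0⊕0⊕1⊕1⊕1⊕1⊕1⊕1 = 0
s8 (pos 8,9,10,11,12,13,14,15,24,25,26,27,28,29,30,31): 1⊕1⊕1⊕1⊕0⊕0⊕1⊕1⊕1⊕0⊕0⊕1⊕1⊕1⊕1⊕1 = 0
s16 (pos 16,17,18,19,20,21,22,23,24,25,26,27,28,29,30,31): 0⊕1⊕1⊕0⊕0⊕0⊕1⊕1⊕1⊕0⊕0⊕1⊕1⊕1⊕1⊕1 = 0
Syndrome s16…s1 = 00001 → error at position 1.
Flip position 1: 0110000111100110110001110011111 → 1110000111100110110001110011111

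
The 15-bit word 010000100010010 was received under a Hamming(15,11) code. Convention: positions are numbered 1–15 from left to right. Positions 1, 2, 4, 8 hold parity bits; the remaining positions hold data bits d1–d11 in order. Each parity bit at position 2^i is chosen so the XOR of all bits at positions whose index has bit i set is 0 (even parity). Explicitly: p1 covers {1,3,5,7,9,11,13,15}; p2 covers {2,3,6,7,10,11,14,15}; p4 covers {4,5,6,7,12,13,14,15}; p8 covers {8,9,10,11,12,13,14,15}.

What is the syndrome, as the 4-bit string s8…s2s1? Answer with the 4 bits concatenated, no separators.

0000

s1 (pos 1,3,5,7,9,11,13,15): 0⊕0⊕0⊕1⊕0⊕1⊕0⊕0 = 0
s2 (pos 2,3,6,7,10,11,14,15): 1⊕0⊕0⊕1⊕0⊕1⊕1⊕0 = 0
s4 (pos 4,5,6,7,12,13,14,15): 0⊕0⊕0⊕1⊕0⊕0⊕1⊕0 = 0
s8 (pos 8,9,10,11,12,13,14,15): 0⊕0⊕0⊕1⊕0⊕0⊕1⊕0 = 0
Syndrome s8…s1 = 0000 → no error.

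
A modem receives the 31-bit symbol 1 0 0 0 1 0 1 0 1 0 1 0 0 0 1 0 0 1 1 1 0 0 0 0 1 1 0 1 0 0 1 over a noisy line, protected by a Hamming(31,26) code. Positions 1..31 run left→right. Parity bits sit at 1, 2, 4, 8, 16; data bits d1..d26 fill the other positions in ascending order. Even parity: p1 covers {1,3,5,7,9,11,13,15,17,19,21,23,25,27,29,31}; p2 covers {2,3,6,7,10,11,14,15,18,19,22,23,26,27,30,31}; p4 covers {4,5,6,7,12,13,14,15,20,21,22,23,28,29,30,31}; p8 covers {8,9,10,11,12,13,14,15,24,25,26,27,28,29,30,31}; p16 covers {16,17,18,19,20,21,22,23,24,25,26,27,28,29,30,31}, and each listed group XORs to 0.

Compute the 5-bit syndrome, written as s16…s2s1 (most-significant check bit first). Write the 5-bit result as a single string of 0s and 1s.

s1 (pos 1,3,5,7,9,11,13,15,17,19,21,23,25,27,29,31): 1⊕0⊕1⊕1⊕1⊕1⊕0⊕1⊕0⊕1⊕0⊕0⊕1⊕0⊕0⊕1 = 1
s2 (pos 2,3,6,7,10,11,14,15,18,19,22,23,26,27,30,31): 0⊕0⊕0⊕1⊕0⊕1⊕0⊕1⊕1⊕1⊕0⊕0⊕1⊕0⊕0⊕1 = 1
s4 (pos 4,5,6,7,12,13,14,15,20,21,22,23,28,29,30,31): 0⊕1⊕0⊕1⊕0⊕0⊕0⊕1⊕1⊕0⊕0⊕0⊕1⊕0⊕0⊕1 = 0
s8 (pos 8,9,10,11,12,13,14,15,24,25,26,27,28,29,30,31): 0⊕1⊕0⊕1⊕0⊕0⊕0⊕1⊕0⊕1⊕1⊕0⊕1⊕0⊕0⊕1 = 1
s16 (pos 16,17,18,19,20,21,22,23,24,25,26,27,28,29,30,31): 0⊕0⊕1⊕1⊕1⊕0⊕0⊕0⊕0⊕1⊕1⊕0⊕1⊕0⊕0⊕1 = 1
Syndrome s16…s1 = 11011 → error at position 27.

11011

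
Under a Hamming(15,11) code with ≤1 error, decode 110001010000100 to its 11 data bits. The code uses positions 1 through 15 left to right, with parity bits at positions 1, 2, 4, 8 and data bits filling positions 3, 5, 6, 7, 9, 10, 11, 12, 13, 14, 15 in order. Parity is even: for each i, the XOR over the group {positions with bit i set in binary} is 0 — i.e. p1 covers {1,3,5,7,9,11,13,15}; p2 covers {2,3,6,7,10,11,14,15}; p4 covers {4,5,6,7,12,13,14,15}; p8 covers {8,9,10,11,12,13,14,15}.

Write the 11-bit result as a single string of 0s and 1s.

00100000100

s1 (pos 1,3,5,7,9,11,13,15): 1⊕0⊕0⊕0⊕0⊕0⊕1⊕0 = 0
s2 (pos 2,3,6,7,10,11,14,15): 1⊕0⊕1⊕0⊕0⊕0⊕0⊕0 = 0
s4 (pos 4,5,6,7,12,13,14,15): 0⊕0⊕1⊕0⊕0⊕1⊕0⊕0 = 0
s8 (pos 8,9,10,11,12,13,14,15): 1⊕0⊕0⊕0⊕0⊕1⊕0⊕0 = 0
Syndrome s8…s1 = 0000 → no error.
Read data bits from positions 3,5,6,7,9,10,11,12,13,14,15: 00100000100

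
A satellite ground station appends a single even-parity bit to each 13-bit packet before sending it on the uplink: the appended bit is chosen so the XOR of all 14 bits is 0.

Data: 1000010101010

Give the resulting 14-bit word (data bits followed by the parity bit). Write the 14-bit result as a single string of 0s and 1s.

10000101010101

XOR of the 13 data bits: 1⊕0⊕0⊕0⊕0⊕1⊕0⊕1⊕0⊕1⊕0⊕1⊕0 = 1
Parity bit = 1 (so all 14 bits XOR to 0).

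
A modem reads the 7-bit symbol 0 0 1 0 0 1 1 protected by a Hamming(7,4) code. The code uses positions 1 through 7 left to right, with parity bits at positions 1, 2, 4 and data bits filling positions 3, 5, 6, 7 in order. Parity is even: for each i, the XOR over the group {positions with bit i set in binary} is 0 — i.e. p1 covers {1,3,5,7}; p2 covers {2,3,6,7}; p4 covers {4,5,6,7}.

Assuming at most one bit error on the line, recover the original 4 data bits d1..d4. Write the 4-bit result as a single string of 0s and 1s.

1011

s1 (pos 1,3,5,7): 0⊕1⊕0⊕1 = 0
s2 (pos 2,3,6,7): 0⊕1⊕1⊕1 = 1
s4 (pos 4,5,6,7): 0⊕0⊕1⊕1 = 0
Syndrome s4…s1 = 010 → error at position 2.
Flip position 2: 0010011 → 0110011
Read data bits from positions 3,5,6,7: 1011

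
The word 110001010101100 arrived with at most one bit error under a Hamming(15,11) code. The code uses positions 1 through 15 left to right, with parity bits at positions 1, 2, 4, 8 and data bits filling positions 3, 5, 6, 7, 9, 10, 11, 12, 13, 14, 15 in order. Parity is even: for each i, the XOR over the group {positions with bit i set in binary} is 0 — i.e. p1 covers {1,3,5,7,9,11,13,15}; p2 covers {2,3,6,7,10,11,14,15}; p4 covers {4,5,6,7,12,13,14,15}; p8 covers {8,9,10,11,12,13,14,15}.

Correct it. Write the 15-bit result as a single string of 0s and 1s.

s1 (pos 1,3,5,7,9,11,13,15): 1⊕0⊕0⊕0⊕0⊕0⊕1⊕0 = 0
s2 (pos 2,3,6,7,10,11,14,15): 1⊕0⊕1⊕0⊕1⊕0⊕0⊕0 = 1
s4 (pos 4,5,6,7,12,13,14,15): 0⊕0⊕1⊕0⊕1⊕1⊕0⊕0 = 1
s8 (pos 8,9,10,11,12,13,14,15): 1⊕0⊕1⊕0⊕1⊕1⊕0⊕0 = 0
Syndrome s8…s1 = 0110 → error at position 6.
Flip position 6: 110001010101100 → 110000010101100

110000010101100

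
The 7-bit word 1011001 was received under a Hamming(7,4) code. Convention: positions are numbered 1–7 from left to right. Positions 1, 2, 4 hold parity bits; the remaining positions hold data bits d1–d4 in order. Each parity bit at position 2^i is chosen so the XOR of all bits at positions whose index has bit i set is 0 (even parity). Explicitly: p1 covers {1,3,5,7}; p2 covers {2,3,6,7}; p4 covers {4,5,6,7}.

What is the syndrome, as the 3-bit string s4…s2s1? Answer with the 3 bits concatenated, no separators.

s1 (pos 1,3,5,7): 1⊕1⊕0⊕1 = 1
s2 (pos 2,3,6,7): 0⊕1⊕0⊕1 = 0
s4 (pos 4,5,6,7): 1⊕0⊕0⊕1 = 0
Syndrome s4…s1 = 001 → error at position 1.

001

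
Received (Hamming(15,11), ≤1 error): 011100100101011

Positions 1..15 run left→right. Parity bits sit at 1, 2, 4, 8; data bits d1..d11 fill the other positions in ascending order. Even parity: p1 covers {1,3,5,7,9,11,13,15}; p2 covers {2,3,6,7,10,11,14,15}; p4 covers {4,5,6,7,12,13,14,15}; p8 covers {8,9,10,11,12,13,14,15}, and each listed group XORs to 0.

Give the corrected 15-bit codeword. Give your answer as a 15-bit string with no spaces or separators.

011110100101011

s1 (pos 1,3,5,7,9,11,13,15): 0⊕1⊕0⊕1⊕0⊕0⊕0⊕1 = 1
s2 (pos 2,3,6,7,10,11,14,15): 1⊕1⊕0⊕1⊕1⊕0⊕1⊕1 = 0
s4 (pos 4,5,6,7,12,13,14,15): 1⊕0⊕0⊕1⊕1⊕0⊕1⊕1 = 1
s8 (pos 8,9,10,11,12,13,14,15): 0⊕0⊕1⊕0⊕1⊕0⊕1⊕1 = 0
Syndrome s8…s1 = 0101 → error at position 5.
Flip position 5: 011100100101011 → 011110100101011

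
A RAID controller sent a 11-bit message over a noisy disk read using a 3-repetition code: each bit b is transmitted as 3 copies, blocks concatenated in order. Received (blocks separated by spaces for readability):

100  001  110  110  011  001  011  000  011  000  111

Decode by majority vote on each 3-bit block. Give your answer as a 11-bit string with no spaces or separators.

Block 1 (100): 1 one → 0
Block 2 (001): 1 one → 0
Block 3 (110): 2 ones → 1
Block 4 (110): 2 ones → 1
Block 5 (011): 2 ones → 1
Block 6 (001): 1 one → 0
Block 7 (011): 2 ones → 1
Block 8 (000): 0 ones → 0
Block 9 (011): 2 ones → 1
Block 10 (000): 0 ones → 0
Block 11 (111): 3 ones → 1

00111010101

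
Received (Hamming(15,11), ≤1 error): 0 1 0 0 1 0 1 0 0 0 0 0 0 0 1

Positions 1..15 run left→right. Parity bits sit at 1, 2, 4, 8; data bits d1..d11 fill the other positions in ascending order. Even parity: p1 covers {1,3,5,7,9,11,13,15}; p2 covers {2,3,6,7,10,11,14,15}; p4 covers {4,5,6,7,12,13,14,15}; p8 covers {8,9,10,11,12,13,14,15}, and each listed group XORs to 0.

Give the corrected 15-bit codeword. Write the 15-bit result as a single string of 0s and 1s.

s1 (pos 1,3,5,7,9,11,13,15): 0⊕0⊕1⊕1⊕0⊕0⊕0⊕1 = 1
s2 (pos 2,3,6,7,10,11,14,15): 1⊕0⊕0⊕1⊕0⊕0⊕0⊕1 = 1
s4 (pos 4,5,6,7,12,13,14,15): 0⊕1⊕0⊕1⊕0⊕0⊕0⊕1 = 1
s8 (pos 8,9,10,11,12,13,14,15): 0⊕0⊕0⊕0⊕0⊕0⊕0⊕1 = 1
Syndrome s8…s1 = 1111 → error at position 15.
Flip position 15: 010010100000001 → 010010100000000

010010100000000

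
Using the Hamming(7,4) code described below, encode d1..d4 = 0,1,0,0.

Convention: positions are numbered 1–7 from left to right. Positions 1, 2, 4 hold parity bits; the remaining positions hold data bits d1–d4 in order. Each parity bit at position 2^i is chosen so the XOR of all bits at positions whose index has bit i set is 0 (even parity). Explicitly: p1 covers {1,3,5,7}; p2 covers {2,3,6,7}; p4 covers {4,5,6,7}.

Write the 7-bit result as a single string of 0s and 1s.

Place data at non-parity positions: p1 p2 0 p4 1 0 0
p1 (pos 1,3,5,7): XOR of data positions = 0⊕1⊕0 = 1
p2 (pos 2,3,6,7): XOR of data positions = 0⊕0⊕0 = 0
p4 (pos 4,5,6,7): XOR of data positions = 1⊕0⊕0 = 1
Codeword: 1001100

1001100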